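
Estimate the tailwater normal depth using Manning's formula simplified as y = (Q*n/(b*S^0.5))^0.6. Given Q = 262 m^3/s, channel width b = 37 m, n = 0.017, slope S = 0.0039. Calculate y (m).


y = (262 * 0.017 / (37 * 0.0039^0.5))^0.6 = 1.4826 m


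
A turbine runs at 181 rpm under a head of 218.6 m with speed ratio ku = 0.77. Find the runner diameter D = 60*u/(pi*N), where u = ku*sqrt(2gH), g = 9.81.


u = 0.77 * sqrt(2*9.81*218.6) = 50.4273 m/s
D = 60 * 50.4273 / (pi * 181) = 5.3209 m


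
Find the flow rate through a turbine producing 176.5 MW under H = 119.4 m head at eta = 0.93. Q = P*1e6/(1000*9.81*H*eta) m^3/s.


Q = 176.5 * 1e6 / (1000 * 9.81 * 119.4 * 0.93) = 162.0274 m^3/s


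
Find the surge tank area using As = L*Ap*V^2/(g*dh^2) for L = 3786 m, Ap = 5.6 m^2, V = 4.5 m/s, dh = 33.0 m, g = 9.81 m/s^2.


As = 3786 * 5.6 * 4.5^2 / (9.81 * 33.0^2) = 40.1880 m^2


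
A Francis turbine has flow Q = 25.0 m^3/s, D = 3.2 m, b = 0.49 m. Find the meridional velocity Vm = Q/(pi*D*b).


Vm = 25.0 / (pi * 3.2 * 0.49) = 5.0751 m/s


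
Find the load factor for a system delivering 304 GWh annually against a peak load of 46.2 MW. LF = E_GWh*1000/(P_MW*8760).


LF = 304 * 1000 / (46.2 * 8760) = 0.7512


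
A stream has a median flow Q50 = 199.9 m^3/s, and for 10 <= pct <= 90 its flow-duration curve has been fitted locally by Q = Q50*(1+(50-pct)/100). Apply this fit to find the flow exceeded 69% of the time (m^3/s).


Q = 199.9 * (1 + (50 - 69)/100) = 161.9190 m^3/s


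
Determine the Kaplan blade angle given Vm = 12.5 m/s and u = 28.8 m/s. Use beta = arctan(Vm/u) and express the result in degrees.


beta = arctan(12.5 / 28.8) = 23.4622 degrees


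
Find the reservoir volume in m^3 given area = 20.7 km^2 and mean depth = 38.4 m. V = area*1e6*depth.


V = 20.7 * 1e6 * 38.4 = 7.9488e+08 m^3


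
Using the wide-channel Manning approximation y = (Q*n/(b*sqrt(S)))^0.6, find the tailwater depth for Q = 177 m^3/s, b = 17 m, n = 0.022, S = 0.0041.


y = (177 * 0.022 / (17 * 0.0041^0.5))^0.6 = 2.1485 m


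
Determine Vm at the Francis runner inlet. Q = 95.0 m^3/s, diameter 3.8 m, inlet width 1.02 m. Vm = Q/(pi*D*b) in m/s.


Vm = 95.0 / (pi * 3.8 * 1.02) = 7.8017 m/s


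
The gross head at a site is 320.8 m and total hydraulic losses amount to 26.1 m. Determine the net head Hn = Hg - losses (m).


Hn = 320.8 - 26.1 = 294.7000 m


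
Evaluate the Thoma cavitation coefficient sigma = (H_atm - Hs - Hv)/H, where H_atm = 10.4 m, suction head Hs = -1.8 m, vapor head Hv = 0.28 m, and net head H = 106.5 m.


sigma = (10.4 - (-1.8) - 0.28) / 106.5 = 0.1119


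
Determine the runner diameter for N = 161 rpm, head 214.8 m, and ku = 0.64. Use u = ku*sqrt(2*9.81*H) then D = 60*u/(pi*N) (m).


u = 0.64 * sqrt(2*9.81*214.8) = 41.5477 m/s
D = 60 * 41.5477 / (pi * 161) = 4.9286 m


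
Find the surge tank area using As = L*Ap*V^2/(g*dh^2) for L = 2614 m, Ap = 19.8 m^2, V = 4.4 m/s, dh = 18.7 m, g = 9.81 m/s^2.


As = 2614 * 19.8 * 4.4^2 / (9.81 * 18.7^2) = 292.0949 m^2


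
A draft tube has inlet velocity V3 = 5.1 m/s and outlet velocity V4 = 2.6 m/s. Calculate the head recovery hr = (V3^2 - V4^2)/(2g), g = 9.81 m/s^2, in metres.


hr = (5.1^2 - 2.6^2) / (2*9.81) = 0.9811 m


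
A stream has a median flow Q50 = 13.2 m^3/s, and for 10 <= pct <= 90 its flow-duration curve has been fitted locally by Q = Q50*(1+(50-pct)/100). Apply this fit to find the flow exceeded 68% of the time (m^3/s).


Q = 13.2 * (1 + (50 - 68)/100) = 10.8240 m^3/s


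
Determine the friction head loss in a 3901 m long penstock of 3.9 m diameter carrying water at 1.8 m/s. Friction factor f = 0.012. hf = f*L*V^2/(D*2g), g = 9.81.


hf = 0.012 * 3901 * 1.8^2 / (3.9 * 2 * 9.81) = 1.9822 m


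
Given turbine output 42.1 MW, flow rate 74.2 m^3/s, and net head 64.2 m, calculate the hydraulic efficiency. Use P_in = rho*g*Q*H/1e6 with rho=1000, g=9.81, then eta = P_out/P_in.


P_in = 1000 * 9.81 * 74.2 * 64.2 / 1e6 = 46.7313 MW
eta = 42.1 / 46.7313 = 0.9009


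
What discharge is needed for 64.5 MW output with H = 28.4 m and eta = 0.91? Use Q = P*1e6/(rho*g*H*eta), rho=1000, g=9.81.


Q = 64.5 * 1e6 / (1000 * 9.81 * 28.4 * 0.91) = 254.4081 m^3/s


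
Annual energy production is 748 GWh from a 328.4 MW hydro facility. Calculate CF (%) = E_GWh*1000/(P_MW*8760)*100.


CF = 748 * 1000 / (328.4 * 8760) * 100 = 26.0013 %


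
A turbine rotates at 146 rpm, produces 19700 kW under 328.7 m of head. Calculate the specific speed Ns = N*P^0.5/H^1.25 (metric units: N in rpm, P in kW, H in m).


Ns = 146 * 19700^0.5 / 328.7^1.25 = 14.6415


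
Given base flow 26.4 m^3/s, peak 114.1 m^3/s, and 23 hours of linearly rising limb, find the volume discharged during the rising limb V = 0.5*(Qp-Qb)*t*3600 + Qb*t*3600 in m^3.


V = 0.5*(114.1 - 26.4)*23*3600 + 26.4*23*3600 = 5.8167e+06 m^3


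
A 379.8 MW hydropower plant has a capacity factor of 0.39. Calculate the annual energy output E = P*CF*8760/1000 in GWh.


E = 379.8 * 0.39 * 8760 / 1000 = 1297.5487 GWh


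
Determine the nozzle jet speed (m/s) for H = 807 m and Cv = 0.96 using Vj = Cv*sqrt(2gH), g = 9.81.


Vj = 0.96 * sqrt(2*9.81*807) = 120.7974 m/s


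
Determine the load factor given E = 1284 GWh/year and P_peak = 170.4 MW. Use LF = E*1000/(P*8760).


LF = 1284 * 1000 / (170.4 * 8760) = 0.8602


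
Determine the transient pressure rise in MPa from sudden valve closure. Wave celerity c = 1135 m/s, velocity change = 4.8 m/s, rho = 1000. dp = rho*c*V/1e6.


dp = 1000 * 1135 * 4.8 / 1e6 = 5.4480 MPa


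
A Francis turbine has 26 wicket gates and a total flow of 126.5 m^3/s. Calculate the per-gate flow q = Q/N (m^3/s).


q = 126.5 / 26 = 4.8654 m^3/s


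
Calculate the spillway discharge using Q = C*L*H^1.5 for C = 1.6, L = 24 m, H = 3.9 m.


Q = 1.6 * 24 * 3.9^1.5 = 295.7523 m^3/s


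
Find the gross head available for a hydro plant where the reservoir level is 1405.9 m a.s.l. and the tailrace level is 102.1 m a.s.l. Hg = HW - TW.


Hg = 1405.9 - 102.1 = 1303.8000 m


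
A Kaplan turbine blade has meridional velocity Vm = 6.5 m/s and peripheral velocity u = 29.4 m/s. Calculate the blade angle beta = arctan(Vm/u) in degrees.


beta = arctan(6.5 / 29.4) = 12.4669 degrees


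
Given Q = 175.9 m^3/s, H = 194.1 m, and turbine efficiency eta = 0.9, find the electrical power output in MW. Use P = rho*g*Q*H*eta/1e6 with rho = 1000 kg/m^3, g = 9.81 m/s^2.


P = 1000 * 9.81 * 175.9 * 194.1 * 0.9 / 1e6 = 301.4414 MW


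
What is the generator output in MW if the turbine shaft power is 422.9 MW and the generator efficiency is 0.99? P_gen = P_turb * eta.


P_gen = 422.9 * 0.99 = 418.6710 MW


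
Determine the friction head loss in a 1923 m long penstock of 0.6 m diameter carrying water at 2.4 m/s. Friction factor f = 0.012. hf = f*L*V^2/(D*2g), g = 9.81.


hf = 0.012 * 1923 * 2.4^2 / (0.6 * 2 * 9.81) = 11.2910 m


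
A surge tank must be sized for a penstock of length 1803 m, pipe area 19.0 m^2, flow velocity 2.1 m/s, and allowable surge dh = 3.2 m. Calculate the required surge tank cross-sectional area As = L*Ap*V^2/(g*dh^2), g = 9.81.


As = 1803 * 19.0 * 2.1^2 / (9.81 * 3.2^2) = 1503.9000 m^2


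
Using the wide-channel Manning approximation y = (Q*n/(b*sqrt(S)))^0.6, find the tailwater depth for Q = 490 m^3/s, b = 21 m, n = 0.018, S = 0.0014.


y = (490 * 0.018 / (21 * 0.0014^0.5))^0.6 = 4.2669 m


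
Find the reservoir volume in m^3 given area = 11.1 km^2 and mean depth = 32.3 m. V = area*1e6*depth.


V = 11.1 * 1e6 * 32.3 = 3.5853e+08 m^3


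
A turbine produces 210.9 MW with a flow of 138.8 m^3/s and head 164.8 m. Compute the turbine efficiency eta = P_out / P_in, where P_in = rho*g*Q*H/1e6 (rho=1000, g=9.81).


P_in = 1000 * 9.81 * 138.8 * 164.8 / 1e6 = 224.3963 MW
eta = 210.9 / 224.3963 = 0.9399


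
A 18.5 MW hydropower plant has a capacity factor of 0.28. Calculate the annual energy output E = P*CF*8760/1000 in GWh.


E = 18.5 * 0.28 * 8760 / 1000 = 45.3768 GWh


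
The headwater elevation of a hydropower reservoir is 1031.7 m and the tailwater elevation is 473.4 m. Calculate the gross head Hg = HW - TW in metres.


Hg = 1031.7 - 473.4 = 558.3000 m


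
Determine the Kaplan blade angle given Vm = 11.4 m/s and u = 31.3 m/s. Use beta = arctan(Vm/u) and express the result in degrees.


beta = arctan(11.4 / 31.3) = 20.0125 degrees


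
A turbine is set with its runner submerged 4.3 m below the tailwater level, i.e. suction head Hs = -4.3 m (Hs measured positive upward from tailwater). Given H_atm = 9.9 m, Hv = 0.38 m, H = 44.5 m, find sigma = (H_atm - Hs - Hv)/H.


sigma = (9.9 - (-4.3) - 0.38) / 44.5 = 0.3106


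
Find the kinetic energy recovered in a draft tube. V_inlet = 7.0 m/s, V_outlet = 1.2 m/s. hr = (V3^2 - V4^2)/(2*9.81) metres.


hr = (7.0^2 - 1.2^2) / (2*9.81) = 2.4241 m


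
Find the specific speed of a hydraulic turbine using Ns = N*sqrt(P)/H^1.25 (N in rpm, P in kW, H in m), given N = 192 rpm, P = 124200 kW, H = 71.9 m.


Ns = 192 * 124200^0.5 / 71.9^1.25 = 323.1848


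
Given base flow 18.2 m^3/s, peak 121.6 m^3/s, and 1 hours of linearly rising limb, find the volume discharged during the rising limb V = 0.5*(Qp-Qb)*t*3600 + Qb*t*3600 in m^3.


V = 0.5*(121.6 - 18.2)*1*3600 + 18.2*1*3600 = 251640.0000 m^3


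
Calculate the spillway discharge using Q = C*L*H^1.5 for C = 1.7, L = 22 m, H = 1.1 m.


Q = 1.7 * 22 * 1.1^1.5 = 43.1480 m^3/s


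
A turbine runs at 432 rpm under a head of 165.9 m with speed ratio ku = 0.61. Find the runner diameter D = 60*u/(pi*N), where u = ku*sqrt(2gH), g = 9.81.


u = 0.61 * sqrt(2*9.81*165.9) = 34.8019 m/s
D = 60 * 34.8019 / (pi * 432) = 1.5386 m


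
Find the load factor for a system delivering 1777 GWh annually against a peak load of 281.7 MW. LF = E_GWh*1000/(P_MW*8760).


LF = 1777 * 1000 / (281.7 * 8760) = 0.7201


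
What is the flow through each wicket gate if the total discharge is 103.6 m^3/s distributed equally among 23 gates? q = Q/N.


q = 103.6 / 23 = 4.5043 m^3/s


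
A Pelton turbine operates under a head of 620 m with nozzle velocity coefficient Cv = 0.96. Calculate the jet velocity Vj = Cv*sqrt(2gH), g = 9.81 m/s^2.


Vj = 0.96 * sqrt(2*9.81*620) = 105.8806 m/s


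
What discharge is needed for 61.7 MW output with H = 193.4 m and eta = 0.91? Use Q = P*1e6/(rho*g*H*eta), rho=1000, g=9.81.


Q = 61.7 * 1e6 / (1000 * 9.81 * 193.4 * 0.91) = 35.7370 m^3/s


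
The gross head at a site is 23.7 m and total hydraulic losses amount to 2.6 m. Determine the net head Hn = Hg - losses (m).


Hn = 23.7 - 2.6 = 21.1000 m


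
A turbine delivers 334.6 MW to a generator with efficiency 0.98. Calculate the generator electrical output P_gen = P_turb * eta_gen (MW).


P_gen = 334.6 * 0.98 = 327.9080 MW


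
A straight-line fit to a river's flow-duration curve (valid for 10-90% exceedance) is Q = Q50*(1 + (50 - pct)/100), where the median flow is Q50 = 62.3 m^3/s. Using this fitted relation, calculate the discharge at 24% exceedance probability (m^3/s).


Q = 62.3 * (1 + (50 - 24)/100) = 78.4980 m^3/s


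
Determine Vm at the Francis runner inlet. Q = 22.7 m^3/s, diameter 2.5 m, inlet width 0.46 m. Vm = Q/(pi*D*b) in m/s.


Vm = 22.7 / (pi * 2.5 * 0.46) = 6.2832 m/s


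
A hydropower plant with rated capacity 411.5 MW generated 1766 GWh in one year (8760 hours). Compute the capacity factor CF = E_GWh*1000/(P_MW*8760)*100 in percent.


CF = 1766 * 1000 / (411.5 * 8760) * 100 = 48.9911 %


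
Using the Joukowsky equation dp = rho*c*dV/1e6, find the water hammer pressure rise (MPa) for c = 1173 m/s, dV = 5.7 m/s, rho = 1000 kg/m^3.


dp = 1000 * 1173 * 5.7 / 1e6 = 6.6861 MPa


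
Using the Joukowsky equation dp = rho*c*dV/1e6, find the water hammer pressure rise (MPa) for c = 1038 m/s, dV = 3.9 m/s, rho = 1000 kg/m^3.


dp = 1000 * 1038 * 3.9 / 1e6 = 4.0482 MPa


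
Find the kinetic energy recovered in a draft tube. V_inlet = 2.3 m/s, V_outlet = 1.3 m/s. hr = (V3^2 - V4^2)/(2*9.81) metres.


hr = (2.3^2 - 1.3^2) / (2*9.81) = 0.1835 m


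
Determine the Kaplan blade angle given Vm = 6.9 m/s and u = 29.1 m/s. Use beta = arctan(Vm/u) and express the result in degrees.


beta = arctan(6.9 / 29.1) = 13.3392 degrees


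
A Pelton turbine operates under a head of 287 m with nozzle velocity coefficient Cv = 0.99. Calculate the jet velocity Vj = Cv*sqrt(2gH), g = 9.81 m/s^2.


Vj = 0.99 * sqrt(2*9.81*287) = 74.2892 m/s


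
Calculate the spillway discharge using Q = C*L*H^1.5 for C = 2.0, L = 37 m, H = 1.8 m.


Q = 2.0 * 37 * 1.8^1.5 = 178.7066 m^3/s


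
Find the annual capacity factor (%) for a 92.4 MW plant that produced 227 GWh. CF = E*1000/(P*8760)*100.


CF = 227 * 1000 / (92.4 * 8760) * 100 = 28.0446 %


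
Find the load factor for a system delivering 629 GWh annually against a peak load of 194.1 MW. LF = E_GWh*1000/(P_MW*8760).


LF = 629 * 1000 / (194.1 * 8760) = 0.3699


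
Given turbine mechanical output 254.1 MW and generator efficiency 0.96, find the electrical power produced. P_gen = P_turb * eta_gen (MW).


P_gen = 254.1 * 0.96 = 243.9360 MW


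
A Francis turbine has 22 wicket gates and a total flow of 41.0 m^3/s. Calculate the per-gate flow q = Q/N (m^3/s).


q = 41.0 / 22 = 1.8636 m^3/s


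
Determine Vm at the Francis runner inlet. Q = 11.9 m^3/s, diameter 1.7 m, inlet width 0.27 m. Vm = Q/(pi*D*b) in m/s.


Vm = 11.9 / (pi * 1.7 * 0.27) = 8.2525 m/s


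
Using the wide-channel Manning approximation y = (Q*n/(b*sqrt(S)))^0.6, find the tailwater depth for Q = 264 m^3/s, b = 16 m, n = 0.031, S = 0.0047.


y = (264 * 0.031 / (16 * 0.0047^0.5))^0.6 = 3.3395 m


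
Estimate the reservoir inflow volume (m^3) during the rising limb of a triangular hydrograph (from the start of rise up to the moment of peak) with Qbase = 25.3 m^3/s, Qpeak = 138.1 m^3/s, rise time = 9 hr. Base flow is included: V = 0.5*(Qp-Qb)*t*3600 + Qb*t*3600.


V = 0.5*(138.1 - 25.3)*9*3600 + 25.3*9*3600 = 2.6471e+06 m^3


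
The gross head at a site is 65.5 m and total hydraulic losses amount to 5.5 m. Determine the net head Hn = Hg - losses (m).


Hn = 65.5 - 5.5 = 60.0000 m


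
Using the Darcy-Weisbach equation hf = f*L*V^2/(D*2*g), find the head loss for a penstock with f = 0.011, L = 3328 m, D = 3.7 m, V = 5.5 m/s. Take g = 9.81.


hf = 0.011 * 3328 * 5.5^2 / (3.7 * 2 * 9.81) = 15.2546 m


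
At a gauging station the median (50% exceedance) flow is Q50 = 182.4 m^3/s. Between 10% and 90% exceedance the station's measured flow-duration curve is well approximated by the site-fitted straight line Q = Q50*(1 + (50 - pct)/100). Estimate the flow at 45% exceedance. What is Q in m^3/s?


Q = 182.4 * (1 + (50 - 45)/100) = 191.5200 m^3/s


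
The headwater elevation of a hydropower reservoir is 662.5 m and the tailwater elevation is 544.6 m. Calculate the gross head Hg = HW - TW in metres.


Hg = 662.5 - 544.6 = 117.9000 m


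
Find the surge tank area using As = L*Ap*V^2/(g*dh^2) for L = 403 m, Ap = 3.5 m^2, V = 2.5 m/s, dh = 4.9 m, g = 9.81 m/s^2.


As = 403 * 3.5 * 2.5^2 / (9.81 * 4.9^2) = 37.4276 m^2


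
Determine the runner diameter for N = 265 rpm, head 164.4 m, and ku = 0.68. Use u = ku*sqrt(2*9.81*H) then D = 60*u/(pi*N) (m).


u = 0.68 * sqrt(2*9.81*164.4) = 38.6197 m/s
D = 60 * 38.6197 / (pi * 265) = 2.7833 m


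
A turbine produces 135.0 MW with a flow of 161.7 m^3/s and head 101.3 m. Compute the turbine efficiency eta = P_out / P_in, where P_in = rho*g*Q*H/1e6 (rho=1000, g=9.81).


P_in = 1000 * 9.81 * 161.7 * 101.3 / 1e6 = 160.6899 MW
eta = 135.0 / 160.6899 = 0.8401


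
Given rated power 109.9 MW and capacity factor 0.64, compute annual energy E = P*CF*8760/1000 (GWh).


E = 109.9 * 0.64 * 8760 / 1000 = 616.1434 GWh


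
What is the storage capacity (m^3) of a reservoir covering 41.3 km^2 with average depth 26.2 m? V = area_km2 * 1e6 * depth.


V = 41.3 * 1e6 * 26.2 = 1.0821e+09 m^3


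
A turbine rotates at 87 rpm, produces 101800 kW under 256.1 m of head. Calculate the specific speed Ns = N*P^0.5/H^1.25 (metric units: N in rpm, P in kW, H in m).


Ns = 87 * 101800^0.5 / 256.1^1.25 = 27.0945


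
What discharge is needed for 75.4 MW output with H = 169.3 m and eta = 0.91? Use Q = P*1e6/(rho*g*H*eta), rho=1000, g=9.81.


Q = 75.4 * 1e6 / (1000 * 9.81 * 169.3 * 0.91) = 49.8889 m^3/s


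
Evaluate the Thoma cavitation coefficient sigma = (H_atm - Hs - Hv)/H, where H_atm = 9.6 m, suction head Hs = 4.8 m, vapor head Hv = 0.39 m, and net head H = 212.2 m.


sigma = (9.6 - 4.8 - 0.39) / 212.2 = 0.0208


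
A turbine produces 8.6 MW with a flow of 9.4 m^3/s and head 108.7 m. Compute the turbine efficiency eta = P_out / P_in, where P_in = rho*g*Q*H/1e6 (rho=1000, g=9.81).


P_in = 1000 * 9.81 * 9.4 * 108.7 / 1e6 = 10.0237 MW
eta = 8.6 / 10.0237 = 0.8580


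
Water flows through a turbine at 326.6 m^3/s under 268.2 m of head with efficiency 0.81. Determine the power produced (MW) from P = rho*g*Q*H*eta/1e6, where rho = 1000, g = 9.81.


P = 1000 * 9.81 * 326.6 * 268.2 * 0.81 / 1e6 = 696.0316 MW


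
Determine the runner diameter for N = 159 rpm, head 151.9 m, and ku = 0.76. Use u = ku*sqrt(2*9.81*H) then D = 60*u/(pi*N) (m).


u = 0.76 * sqrt(2*9.81*151.9) = 41.4899 m/s
D = 60 * 41.4899 / (pi * 159) = 4.9836 m


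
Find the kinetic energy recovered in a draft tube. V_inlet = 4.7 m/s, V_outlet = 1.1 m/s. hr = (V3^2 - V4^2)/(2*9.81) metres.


hr = (4.7^2 - 1.1^2) / (2*9.81) = 1.0642 m


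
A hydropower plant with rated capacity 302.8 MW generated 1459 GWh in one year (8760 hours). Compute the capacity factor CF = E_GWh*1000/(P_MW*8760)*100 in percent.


CF = 1459 * 1000 / (302.8 * 8760) * 100 = 55.0041 %


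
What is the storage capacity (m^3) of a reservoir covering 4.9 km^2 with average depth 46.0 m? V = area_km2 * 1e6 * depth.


V = 4.9 * 1e6 * 46.0 = 2.2540e+08 m^3


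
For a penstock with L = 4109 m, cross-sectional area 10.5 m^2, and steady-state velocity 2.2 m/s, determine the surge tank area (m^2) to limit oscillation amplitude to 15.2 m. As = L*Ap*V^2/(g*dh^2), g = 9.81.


As = 4109 * 10.5 * 2.2^2 / (9.81 * 15.2^2) = 92.1329 m^2


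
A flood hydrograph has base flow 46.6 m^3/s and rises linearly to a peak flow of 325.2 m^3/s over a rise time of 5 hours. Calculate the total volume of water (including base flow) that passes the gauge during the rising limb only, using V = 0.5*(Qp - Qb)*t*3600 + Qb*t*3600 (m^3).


V = 0.5*(325.2 - 46.6)*5*3600 + 46.6*5*3600 = 3.3462e+06 m^3


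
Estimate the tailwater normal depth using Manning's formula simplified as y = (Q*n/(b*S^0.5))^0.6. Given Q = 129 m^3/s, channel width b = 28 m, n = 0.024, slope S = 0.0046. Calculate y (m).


y = (129 * 0.024 / (28 * 0.0046^0.5))^0.6 = 1.3408 m


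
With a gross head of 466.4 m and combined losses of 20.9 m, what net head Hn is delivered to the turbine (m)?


Hn = 466.4 - 20.9 = 445.5000 m


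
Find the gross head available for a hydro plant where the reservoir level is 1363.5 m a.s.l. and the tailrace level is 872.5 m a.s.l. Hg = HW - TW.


Hg = 1363.5 - 872.5 = 491.0000 m


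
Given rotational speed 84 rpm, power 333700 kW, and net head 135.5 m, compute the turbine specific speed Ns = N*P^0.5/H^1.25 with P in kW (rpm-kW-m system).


Ns = 84 * 333700^0.5 / 135.5^1.25 = 104.9623


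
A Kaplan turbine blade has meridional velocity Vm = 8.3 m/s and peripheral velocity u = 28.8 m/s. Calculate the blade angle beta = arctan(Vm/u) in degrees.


beta = arctan(8.3 / 28.8) = 16.0767 degrees


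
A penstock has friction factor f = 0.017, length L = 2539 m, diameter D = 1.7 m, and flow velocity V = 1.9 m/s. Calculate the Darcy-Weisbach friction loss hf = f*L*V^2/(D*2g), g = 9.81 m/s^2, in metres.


hf = 0.017 * 2539 * 1.9^2 / (1.7 * 2 * 9.81) = 4.6717 m


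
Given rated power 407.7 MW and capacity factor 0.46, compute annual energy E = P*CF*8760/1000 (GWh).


E = 407.7 * 0.46 * 8760 / 1000 = 1642.8679 GWh


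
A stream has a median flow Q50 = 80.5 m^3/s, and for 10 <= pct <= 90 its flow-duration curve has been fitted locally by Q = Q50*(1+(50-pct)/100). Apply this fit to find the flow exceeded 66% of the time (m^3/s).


Q = 80.5 * (1 + (50 - 66)/100) = 67.6200 m^3/s


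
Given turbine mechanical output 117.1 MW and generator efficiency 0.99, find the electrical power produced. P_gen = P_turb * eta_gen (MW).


P_gen = 117.1 * 0.99 = 115.9290 MW


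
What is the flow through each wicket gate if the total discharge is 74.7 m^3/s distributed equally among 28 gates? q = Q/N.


q = 74.7 / 28 = 2.6679 m^3/s


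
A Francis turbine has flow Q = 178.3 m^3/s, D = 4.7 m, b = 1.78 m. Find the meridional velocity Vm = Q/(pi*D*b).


Vm = 178.3 / (pi * 4.7 * 1.78) = 6.7840 m/s


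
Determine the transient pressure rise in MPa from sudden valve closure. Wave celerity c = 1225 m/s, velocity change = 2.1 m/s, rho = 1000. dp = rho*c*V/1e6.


dp = 1000 * 1225 * 2.1 / 1e6 = 2.5725 MPa


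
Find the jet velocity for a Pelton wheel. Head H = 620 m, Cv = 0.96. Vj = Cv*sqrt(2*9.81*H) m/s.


Vj = 0.96 * sqrt(2*9.81*620) = 105.8806 m/s


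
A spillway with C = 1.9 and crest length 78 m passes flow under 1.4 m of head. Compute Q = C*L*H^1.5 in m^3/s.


Q = 1.9 * 78 * 1.4^1.5 = 245.4936 m^3/s


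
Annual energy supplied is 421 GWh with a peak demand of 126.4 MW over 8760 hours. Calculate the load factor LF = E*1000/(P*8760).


LF = 421 * 1000 / (126.4 * 8760) = 0.3802


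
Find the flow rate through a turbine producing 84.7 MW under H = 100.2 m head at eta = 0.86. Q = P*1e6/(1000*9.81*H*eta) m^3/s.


Q = 84.7 * 1e6 / (1000 * 9.81 * 100.2 * 0.86) = 100.1955 m^3/s


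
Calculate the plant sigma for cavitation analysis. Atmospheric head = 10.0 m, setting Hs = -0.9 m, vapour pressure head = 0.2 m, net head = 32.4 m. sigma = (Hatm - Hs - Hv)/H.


sigma = (10.0 - (-0.9) - 0.2) / 32.4 = 0.3302


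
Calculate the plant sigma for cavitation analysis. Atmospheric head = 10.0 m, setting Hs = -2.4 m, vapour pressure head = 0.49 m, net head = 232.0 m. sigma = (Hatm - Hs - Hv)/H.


sigma = (10.0 - (-2.4) - 0.49) / 232.0 = 0.0513


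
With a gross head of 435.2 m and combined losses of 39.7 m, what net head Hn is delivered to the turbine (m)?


Hn = 435.2 - 39.7 = 395.5000 m


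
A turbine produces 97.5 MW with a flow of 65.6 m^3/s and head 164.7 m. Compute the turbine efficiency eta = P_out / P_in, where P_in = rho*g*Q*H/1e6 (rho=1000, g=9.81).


P_in = 1000 * 9.81 * 65.6 * 164.7 / 1e6 = 105.9904 MW
eta = 97.5 / 105.9904 = 0.9199


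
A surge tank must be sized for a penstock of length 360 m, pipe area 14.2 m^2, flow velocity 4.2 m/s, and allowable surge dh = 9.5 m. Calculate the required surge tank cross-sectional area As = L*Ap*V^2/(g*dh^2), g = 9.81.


As = 360 * 14.2 * 4.2^2 / (9.81 * 9.5^2) = 101.8529 m^2


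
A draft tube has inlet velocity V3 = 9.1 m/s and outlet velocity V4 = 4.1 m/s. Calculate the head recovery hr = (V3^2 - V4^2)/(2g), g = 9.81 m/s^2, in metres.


hr = (9.1^2 - 4.1^2) / (2*9.81) = 3.3639 m


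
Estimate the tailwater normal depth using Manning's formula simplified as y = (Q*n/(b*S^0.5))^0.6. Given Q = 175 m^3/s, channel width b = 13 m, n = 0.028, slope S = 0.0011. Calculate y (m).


y = (175 * 0.028 / (13 * 0.0011^0.5))^0.6 = 4.2987 m


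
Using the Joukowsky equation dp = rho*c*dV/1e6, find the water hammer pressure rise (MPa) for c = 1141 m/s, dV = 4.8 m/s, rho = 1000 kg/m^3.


dp = 1000 * 1141 * 4.8 / 1e6 = 5.4768 MPa


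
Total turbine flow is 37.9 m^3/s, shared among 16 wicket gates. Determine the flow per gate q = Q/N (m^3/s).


q = 37.9 / 16 = 2.3687 m^3/s


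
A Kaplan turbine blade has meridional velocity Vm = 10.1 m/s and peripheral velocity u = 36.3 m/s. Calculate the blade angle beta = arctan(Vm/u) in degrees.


beta = arctan(10.1 / 36.3) = 15.5485 degrees


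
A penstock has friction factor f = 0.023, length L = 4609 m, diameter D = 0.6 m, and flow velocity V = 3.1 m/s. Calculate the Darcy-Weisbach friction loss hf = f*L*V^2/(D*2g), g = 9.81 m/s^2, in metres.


hf = 0.023 * 4609 * 3.1^2 / (0.6 * 2 * 9.81) = 86.5382 m


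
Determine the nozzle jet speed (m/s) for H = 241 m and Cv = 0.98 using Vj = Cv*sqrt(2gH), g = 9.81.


Vj = 0.98 * sqrt(2*9.81*241) = 67.3882 m/s


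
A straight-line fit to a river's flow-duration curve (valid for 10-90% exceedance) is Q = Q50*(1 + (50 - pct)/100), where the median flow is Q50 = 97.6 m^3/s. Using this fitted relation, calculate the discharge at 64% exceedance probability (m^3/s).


Q = 97.6 * (1 + (50 - 64)/100) = 83.9360 m^3/s


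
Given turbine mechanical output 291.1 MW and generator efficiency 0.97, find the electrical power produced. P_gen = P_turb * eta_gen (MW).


P_gen = 291.1 * 0.97 = 282.3670 MW


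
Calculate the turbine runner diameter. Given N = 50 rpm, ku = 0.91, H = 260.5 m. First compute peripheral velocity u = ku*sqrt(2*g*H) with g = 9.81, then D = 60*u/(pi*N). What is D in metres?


u = 0.91 * sqrt(2*9.81*260.5) = 65.0571 m/s
D = 60 * 65.0571 / (pi * 50) = 24.8500 m


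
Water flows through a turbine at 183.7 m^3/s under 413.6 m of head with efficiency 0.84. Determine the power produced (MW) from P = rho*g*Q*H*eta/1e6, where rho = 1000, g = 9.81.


P = 1000 * 9.81 * 183.7 * 413.6 * 0.84 / 1e6 = 626.0917 MW


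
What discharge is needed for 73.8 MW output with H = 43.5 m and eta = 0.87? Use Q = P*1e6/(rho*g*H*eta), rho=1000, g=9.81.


Q = 73.8 * 1e6 / (1000 * 9.81 * 43.5 * 0.87) = 198.7828 m^3/s


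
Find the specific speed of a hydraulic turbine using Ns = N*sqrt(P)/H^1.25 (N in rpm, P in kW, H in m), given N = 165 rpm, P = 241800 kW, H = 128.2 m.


Ns = 165 * 241800^0.5 / 128.2^1.25 = 188.0841


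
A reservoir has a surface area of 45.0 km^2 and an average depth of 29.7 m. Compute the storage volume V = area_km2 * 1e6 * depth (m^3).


V = 45.0 * 1e6 * 29.7 = 1.3365e+09 m^3


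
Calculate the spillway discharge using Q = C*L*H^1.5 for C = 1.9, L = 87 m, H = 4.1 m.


Q = 1.9 * 87 * 4.1^1.5 = 1372.2987 m^3/s


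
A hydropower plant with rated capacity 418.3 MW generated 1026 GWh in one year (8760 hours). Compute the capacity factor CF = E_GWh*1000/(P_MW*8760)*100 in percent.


CF = 1026 * 1000 / (418.3 * 8760) * 100 = 27.9998 %


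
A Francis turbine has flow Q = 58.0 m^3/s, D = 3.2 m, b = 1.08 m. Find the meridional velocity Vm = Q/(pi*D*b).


Vm = 58.0 / (pi * 3.2 * 1.08) = 5.3420 m/s


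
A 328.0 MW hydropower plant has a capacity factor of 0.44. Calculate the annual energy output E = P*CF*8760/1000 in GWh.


E = 328.0 * 0.44 * 8760 / 1000 = 1264.2432 GWh


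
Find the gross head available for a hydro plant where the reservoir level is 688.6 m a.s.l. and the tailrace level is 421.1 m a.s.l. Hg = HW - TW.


Hg = 688.6 - 421.1 = 267.5000 m


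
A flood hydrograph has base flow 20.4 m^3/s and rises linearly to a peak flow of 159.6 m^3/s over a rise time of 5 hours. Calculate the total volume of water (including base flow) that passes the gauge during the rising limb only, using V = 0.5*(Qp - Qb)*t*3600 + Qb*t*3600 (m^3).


V = 0.5*(159.6 - 20.4)*5*3600 + 20.4*5*3600 = 1.6200e+06 m^3


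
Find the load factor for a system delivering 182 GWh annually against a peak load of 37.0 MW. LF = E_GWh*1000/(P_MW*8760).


LF = 182 * 1000 / (37.0 * 8760) = 0.5615


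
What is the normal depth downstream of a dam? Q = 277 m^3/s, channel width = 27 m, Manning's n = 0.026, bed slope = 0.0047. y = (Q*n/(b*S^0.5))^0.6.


y = (277 * 0.026 / (27 * 0.0047^0.5))^0.6 = 2.2596 m


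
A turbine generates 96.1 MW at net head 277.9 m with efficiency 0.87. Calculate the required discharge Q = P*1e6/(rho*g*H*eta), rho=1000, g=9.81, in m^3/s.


Q = 96.1 * 1e6 / (1000 * 9.81 * 277.9 * 0.87) = 40.5179 m^3/s


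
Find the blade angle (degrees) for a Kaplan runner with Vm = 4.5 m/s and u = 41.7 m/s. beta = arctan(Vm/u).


beta = arctan(4.5 / 41.7) = 6.1592 degrees


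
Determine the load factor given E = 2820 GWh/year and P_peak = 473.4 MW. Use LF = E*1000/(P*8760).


LF = 2820 * 1000 / (473.4 * 8760) = 0.6800


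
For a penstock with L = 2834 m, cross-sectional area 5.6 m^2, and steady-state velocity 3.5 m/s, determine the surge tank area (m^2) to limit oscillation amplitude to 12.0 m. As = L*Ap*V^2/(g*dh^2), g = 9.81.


As = 2834 * 5.6 * 3.5^2 / (9.81 * 12.0^2) = 137.6235 m^2


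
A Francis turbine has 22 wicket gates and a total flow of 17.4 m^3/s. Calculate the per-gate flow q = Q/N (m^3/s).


q = 17.4 / 22 = 0.7909 m^3/s


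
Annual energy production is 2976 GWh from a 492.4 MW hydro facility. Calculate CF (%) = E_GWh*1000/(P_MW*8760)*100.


CF = 2976 * 1000 / (492.4 * 8760) * 100 = 68.9939 %


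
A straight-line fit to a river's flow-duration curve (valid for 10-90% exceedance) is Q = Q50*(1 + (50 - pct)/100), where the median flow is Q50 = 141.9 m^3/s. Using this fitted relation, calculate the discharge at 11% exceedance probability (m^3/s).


Q = 141.9 * (1 + (50 - 11)/100) = 197.2410 m^3/s


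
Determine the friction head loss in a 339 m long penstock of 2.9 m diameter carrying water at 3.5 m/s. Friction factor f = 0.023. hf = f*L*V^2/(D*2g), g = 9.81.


hf = 0.023 * 339 * 3.5^2 / (2.9 * 2 * 9.81) = 1.6787 m


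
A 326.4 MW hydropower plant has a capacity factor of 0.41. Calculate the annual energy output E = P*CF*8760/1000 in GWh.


E = 326.4 * 0.41 * 8760 / 1000 = 1172.2982 GWh


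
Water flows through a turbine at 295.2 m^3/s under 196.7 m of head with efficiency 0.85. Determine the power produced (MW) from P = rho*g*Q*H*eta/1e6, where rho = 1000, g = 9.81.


P = 1000 * 9.81 * 295.2 * 196.7 * 0.85 / 1e6 = 484.1820 MW


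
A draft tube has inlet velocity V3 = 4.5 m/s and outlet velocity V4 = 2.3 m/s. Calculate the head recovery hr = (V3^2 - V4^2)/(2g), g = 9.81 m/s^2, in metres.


hr = (4.5^2 - 2.3^2) / (2*9.81) = 0.7625 m


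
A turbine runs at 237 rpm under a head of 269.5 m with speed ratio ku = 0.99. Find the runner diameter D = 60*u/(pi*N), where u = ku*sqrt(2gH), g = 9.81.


u = 0.99 * sqrt(2*9.81*269.5) = 71.9887 m/s
D = 60 * 71.9887 / (pi * 237) = 5.8012 m


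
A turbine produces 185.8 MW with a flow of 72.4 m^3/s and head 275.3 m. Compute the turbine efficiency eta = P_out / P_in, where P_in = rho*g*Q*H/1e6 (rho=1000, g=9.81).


P_in = 1000 * 9.81 * 72.4 * 275.3 / 1e6 = 195.5302 MW
eta = 185.8 / 195.5302 = 0.9502


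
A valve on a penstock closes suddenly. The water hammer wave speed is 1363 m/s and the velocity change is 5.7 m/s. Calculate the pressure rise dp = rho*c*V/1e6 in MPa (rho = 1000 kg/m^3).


dp = 1000 * 1363 * 5.7 / 1e6 = 7.7691 MPa


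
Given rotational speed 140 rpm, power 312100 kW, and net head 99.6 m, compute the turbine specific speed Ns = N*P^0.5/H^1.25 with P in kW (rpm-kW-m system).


Ns = 140 * 312100^0.5 / 99.6^1.25 = 248.5712


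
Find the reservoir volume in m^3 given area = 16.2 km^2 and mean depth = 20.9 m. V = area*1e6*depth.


V = 16.2 * 1e6 * 20.9 = 3.3858e+08 m^3


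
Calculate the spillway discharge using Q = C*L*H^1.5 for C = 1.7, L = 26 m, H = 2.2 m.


Q = 1.7 * 26 * 2.2^1.5 = 144.2302 m^3/s


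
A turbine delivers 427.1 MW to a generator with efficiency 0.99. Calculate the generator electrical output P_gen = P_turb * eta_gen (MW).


P_gen = 427.1 * 0.99 = 422.8290 MW


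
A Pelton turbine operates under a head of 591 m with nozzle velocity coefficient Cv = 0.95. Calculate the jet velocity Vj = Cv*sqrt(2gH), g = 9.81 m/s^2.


Vj = 0.95 * sqrt(2*9.81*591) = 102.2979 m/s


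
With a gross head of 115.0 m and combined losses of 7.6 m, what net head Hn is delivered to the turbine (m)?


Hn = 115.0 - 7.6 = 107.4000 m


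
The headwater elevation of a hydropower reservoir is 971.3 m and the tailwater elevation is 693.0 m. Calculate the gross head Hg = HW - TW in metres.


Hg = 971.3 - 693.0 = 278.3000 m


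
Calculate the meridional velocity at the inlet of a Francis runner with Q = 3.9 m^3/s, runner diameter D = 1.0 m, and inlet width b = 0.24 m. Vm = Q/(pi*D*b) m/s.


Vm = 3.9 / (pi * 1.0 * 0.24) = 5.1725 m/s


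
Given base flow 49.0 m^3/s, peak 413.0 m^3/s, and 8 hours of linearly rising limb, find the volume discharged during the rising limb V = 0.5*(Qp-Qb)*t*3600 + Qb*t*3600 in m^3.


V = 0.5*(413.0 - 49.0)*8*3600 + 49.0*8*3600 = 6.6528e+06 m^3


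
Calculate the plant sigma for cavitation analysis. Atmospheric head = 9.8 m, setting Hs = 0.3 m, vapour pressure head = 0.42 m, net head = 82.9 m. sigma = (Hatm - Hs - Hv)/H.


sigma = (9.8 - 0.3 - 0.42) / 82.9 = 0.1095


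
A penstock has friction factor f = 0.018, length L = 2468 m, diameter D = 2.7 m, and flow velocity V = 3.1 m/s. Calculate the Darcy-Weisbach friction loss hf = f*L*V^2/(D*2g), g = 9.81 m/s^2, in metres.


hf = 0.018 * 2468 * 3.1^2 / (2.7 * 2 * 9.81) = 8.0589 m


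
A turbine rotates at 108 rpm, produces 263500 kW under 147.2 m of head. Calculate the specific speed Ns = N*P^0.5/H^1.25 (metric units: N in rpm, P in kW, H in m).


Ns = 108 * 263500^0.5 / 147.2^1.25 = 108.1258


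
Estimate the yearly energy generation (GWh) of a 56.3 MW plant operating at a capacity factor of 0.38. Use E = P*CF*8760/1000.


E = 56.3 * 0.38 * 8760 / 1000 = 187.4114 GWh


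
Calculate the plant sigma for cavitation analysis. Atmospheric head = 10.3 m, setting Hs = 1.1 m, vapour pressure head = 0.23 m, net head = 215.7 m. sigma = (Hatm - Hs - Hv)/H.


sigma = (10.3 - 1.1 - 0.23) / 215.7 = 0.0416


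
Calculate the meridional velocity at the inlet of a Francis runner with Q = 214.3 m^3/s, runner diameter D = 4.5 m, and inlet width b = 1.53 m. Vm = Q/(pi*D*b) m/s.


Vm = 214.3 / (pi * 4.5 * 1.53) = 9.9076 m/s


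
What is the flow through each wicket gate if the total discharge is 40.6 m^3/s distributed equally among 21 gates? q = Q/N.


q = 40.6 / 21 = 1.9333 m^3/s


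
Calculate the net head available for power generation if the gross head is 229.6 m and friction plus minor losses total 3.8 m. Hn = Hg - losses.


Hn = 229.6 - 3.8 = 225.8000 m


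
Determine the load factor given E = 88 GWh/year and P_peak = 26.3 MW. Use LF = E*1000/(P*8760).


LF = 88 * 1000 / (26.3 * 8760) = 0.3820


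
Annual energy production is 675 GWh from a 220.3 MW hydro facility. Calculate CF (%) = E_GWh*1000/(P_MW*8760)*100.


CF = 675 * 1000 / (220.3 * 8760) * 100 = 34.9772 %


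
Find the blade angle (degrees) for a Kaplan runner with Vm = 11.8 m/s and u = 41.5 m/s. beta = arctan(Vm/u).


beta = arctan(11.8 / 41.5) = 15.8724 degrees


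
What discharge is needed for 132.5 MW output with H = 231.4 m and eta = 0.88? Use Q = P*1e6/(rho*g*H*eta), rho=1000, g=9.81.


Q = 132.5 * 1e6 / (1000 * 9.81 * 231.4 * 0.88) = 66.3286 m^3/s


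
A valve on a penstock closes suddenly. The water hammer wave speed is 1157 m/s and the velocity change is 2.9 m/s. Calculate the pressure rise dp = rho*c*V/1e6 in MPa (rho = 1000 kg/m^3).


dp = 1000 * 1157 * 2.9 / 1e6 = 3.3553 MPa


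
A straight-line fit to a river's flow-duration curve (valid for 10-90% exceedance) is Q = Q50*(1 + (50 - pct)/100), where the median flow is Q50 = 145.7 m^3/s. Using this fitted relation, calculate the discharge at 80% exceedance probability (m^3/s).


Q = 145.7 * (1 + (50 - 80)/100) = 101.9900 m^3/s


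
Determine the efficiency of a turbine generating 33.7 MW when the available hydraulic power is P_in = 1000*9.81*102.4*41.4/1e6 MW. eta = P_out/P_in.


P_in = 1000 * 9.81 * 102.4 * 41.4 / 1e6 = 41.5881 MW
eta = 33.7 / 41.5881 = 0.8103


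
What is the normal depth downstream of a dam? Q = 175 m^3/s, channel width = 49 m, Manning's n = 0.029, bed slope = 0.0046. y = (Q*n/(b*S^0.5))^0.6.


y = (175 * 0.029 / (49 * 0.0046^0.5))^0.6 = 1.2892 m


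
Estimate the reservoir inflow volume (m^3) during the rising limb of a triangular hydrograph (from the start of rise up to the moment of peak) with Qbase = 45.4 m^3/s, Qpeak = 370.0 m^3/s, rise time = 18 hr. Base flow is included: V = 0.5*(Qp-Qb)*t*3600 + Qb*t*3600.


V = 0.5*(370.0 - 45.4)*18*3600 + 45.4*18*3600 = 1.3459e+07 m^3


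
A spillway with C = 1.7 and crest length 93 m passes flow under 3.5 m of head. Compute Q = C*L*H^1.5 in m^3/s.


Q = 1.7 * 93 * 3.5^1.5 = 1035.2231 m^3/s


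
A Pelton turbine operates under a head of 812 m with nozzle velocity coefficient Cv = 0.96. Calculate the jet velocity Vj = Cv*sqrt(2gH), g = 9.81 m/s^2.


Vj = 0.96 * sqrt(2*9.81*812) = 121.1710 m/s


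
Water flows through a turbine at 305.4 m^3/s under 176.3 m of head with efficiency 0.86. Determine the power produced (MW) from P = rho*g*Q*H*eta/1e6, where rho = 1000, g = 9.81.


P = 1000 * 9.81 * 305.4 * 176.3 * 0.86 / 1e6 = 454.2436 MW


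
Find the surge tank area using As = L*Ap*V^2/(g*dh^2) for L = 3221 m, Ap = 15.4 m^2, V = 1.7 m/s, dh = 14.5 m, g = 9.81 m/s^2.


As = 3221 * 15.4 * 1.7^2 / (9.81 * 14.5^2) = 69.5031 m^2


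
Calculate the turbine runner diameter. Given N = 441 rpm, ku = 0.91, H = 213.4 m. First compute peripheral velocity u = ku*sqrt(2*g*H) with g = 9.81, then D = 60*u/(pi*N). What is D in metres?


u = 0.91 * sqrt(2*9.81*213.4) = 58.8828 m/s
D = 60 * 58.8828 / (pi * 441) = 2.5501 m


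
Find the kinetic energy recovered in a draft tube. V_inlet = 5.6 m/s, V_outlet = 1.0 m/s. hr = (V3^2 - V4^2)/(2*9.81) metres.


hr = (5.6^2 - 1.0^2) / (2*9.81) = 1.5474 m


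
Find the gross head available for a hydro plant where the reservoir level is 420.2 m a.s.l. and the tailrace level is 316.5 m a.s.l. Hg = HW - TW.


Hg = 420.2 - 316.5 = 103.7000 m


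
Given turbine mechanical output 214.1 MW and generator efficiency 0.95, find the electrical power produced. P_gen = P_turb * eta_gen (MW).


P_gen = 214.1 * 0.95 = 203.3950 MW


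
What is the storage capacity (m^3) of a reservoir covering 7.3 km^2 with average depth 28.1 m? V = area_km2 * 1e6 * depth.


V = 7.3 * 1e6 * 28.1 = 2.0513e+08 m^3


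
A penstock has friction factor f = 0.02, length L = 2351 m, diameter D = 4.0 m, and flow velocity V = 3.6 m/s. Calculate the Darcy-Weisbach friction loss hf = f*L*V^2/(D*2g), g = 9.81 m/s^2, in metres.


hf = 0.02 * 2351 * 3.6^2 / (4.0 * 2 * 9.81) = 7.7648 m


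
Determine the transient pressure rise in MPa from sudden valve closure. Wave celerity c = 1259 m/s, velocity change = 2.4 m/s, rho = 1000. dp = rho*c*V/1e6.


dp = 1000 * 1259 * 2.4 / 1e6 = 3.0216 MPa


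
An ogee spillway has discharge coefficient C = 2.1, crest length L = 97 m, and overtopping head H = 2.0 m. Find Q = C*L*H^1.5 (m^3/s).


Q = 2.1 * 97 * 2.0^1.5 = 576.1506 m^3/s


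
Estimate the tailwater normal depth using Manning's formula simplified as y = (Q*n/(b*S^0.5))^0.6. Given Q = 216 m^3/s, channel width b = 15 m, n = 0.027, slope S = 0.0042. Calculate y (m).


y = (216 * 0.027 / (15 * 0.0042^0.5))^0.6 = 2.9300 m


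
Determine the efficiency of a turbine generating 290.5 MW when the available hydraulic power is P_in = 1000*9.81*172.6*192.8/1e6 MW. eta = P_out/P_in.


P_in = 1000 * 9.81 * 172.6 * 192.8 / 1e6 = 326.4501 MW
eta = 290.5 / 326.4501 = 0.8899


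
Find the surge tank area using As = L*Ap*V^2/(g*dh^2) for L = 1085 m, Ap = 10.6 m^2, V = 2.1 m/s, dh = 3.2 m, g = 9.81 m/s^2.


As = 1085 * 10.6 * 2.1^2 / (9.81 * 3.2^2) = 504.8998 m^2
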